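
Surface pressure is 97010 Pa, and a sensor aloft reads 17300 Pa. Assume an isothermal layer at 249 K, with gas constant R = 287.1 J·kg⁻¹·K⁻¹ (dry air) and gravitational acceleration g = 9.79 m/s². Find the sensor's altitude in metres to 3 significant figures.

z ≈ 12600 m

Scale height: H = RT/g = 287.1 × 249 / 9.79 = 7302.1 m.
Invert the barometric formula: z = H ln(P₀/P).
P₀/P = 97010/17300 = 5.6075; ln(5.6075) = 1.7241.
z = 7302.1 × 1.7241 = 12590 m.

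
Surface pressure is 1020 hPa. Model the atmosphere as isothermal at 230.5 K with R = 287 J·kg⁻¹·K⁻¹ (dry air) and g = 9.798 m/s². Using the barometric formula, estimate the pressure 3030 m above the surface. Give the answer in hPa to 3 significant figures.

P ≈ 651 hPa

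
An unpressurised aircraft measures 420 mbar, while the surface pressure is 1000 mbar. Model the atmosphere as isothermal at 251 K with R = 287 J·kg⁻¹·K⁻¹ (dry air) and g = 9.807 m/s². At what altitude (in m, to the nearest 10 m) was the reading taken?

Scale height: H = RT/g = 287 × 251 / 9.807 = 7345.5 m.
Invert the barometric formula: z = H ln(P₀/P).
P₀/P = 1000/420 = 2.3810; ln(2.3810) = 0.86752.
z = 7345.5 × 0.86752 = 6372.4 m.

z ≈ 6370 m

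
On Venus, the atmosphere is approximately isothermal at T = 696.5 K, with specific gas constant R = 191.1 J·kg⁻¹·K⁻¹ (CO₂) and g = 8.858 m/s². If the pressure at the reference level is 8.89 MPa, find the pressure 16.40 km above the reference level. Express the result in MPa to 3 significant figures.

P ≈ 2.98 MPa

Scale height: H = RT/g = 191.1 × 696.5 / 8.858 = 15026 m.
Barometric formula: P = P₀ exp(−z/H).
z/H = 16400/15026 = 1.0914; exp(−1.0914) = 0.33575.
P = 8.89 × 0.33575 = 2.9848 MPa.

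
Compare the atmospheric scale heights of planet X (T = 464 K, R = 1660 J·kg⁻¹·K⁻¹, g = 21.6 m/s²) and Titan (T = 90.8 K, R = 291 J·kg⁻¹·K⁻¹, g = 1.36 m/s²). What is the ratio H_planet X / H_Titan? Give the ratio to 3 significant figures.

H = RT/g for each body.
H_planet X = 1660 × 464 / 21.6 = 35659 m.
H_Titan = 291 × 90.8 / 1.36 = 19429 m.
H_planet X/H_Titan = 35659/19429 = 1.8353.

H_planet X/H_Titan ≈ 1.84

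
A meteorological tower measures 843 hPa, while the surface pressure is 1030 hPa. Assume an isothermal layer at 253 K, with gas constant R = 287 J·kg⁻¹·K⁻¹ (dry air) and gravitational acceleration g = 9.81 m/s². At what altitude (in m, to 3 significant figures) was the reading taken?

z ≈ 1480 m

Scale height: H = RT/g = 287 × 253 / 9.81 = 7401.7 m.
Invert the barometric formula: z = H ln(P₀/P).
P₀/P = 1030/843 = 1.2218; ln(1.2218) = 0.20033.
z = 7401.7 × 0.20033 = 1482.8 m.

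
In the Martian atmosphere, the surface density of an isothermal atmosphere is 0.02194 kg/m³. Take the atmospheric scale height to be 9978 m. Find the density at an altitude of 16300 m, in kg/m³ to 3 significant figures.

ρ ≈ 0.00428 kg/m³

In an isothermal atmosphere, density decays like pressure: ρ = ρ₀ exp(−z/H).
z/H = 16300/9978.0 = 1.6336; exp(−1.6336) = 0.19523.
ρ = 0.02194 × 0.19523 = 0.0042833 kg/m³.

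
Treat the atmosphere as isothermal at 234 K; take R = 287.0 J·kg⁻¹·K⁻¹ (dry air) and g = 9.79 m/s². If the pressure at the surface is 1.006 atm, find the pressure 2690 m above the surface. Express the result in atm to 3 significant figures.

P ≈ 0.680 atm

Scale height: H = RT/g = 287.0 × 234 / 9.79 = 6859.9 m.
Barometric formula: P = P₀ exp(−z/H).
z/H = 2690.0/6859.9 = 0.39213; exp(−0.39213) = 0.67562.
P = 1.006 × 0.67562 = 0.67967 atm.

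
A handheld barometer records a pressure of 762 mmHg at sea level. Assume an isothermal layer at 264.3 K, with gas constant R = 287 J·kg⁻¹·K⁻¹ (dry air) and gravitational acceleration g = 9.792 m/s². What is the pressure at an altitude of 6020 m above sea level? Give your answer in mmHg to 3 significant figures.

Scale height: H = RT/g = 287 × 264.3 / 9.792 = 7746.5 m.
Barometric formula: P = P₀ exp(−z/H).
z/H = 6020.0/7746.5 = 0.77713; exp(−0.77713) = 0.45972.
P = 762 × 0.45972 = 350.31 mmHg.

P ≈ 350 mmHg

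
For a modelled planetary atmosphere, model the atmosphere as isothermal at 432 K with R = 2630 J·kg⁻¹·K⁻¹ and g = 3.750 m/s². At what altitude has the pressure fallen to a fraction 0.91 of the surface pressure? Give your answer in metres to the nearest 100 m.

z ≈ 28600 m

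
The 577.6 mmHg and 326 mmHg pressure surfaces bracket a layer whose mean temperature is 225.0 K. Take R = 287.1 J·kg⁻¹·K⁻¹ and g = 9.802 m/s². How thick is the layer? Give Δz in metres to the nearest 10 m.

Δz ≈ 3770 m

Hypsometric equation: Δz = (R T̄/g) ln(P₁/P₂).
R T̄/g = 287.1 × 225.0 / 9.802 = 6590.2 m.
ln(577.6/326) = ln(1.7718) = 0.57200.
Δz = 6590.2 × 0.57200 = 3769.6 m.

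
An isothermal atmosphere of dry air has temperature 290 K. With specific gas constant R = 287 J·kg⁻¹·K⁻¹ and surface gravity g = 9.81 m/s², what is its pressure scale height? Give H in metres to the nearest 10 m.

H ≈ 8480 m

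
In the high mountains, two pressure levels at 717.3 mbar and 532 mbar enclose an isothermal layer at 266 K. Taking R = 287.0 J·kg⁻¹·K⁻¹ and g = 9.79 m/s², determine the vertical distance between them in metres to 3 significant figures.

Hypsometric equation: Δz = (R T̄/g) ln(P₁/P₂).
R T̄/g = 287.0 × 266 / 9.79 = 7798.0 m.
ln(717.3/532) = ln(1.3483) = 0.29884.
Δz = 7798.0 × 0.29884 = 2330.4 m.

Δz ≈ 2330 m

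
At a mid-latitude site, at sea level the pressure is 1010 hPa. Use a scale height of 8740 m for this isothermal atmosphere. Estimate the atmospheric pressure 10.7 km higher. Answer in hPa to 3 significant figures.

P ≈ 297 hPa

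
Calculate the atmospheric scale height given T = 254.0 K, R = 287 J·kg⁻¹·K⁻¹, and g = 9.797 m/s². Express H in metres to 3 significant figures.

H ≈ 7440 m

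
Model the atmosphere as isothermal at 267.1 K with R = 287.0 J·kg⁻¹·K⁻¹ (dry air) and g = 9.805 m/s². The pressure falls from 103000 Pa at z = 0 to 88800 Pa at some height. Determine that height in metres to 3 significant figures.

Scale height: H = RT/g = 287.0 × 267.1 / 9.805 = 7818.2 m.
Invert the barometric formula: z = H ln(P₀/P).
P₀/P = 103000/88800 = 1.1599; ln(1.1599) = 0.14833.
z = 7818.2 × 0.14833 = 1159.7 m.

z ≈ 1160 m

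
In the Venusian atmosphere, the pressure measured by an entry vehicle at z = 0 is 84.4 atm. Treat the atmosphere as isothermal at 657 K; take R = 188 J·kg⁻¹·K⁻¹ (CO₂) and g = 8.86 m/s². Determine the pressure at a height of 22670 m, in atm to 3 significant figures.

Scale height: H = RT/g = 188 × 657 / 8.86 = 13941 m.
Barometric formula: P = P₀ exp(−z/H).
z/H = 22670/13941 = 1.6261; exp(−1.6261) = 0.19670.
P = 84.4 × 0.19670 = 16.601 atm.

P ≈ 16.6 atm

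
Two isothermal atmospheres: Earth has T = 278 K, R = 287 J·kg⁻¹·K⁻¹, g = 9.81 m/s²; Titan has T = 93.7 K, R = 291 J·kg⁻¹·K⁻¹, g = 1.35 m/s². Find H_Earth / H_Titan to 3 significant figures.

H = RT/g for each body.
H_Earth = 287 × 278 / 9.81 = 8133.1 m.
H_Titan = 291 × 93.7 / 1.35 = 20198 m.
H_Earth/H_Titan = 8133.1/20198 = 0.40267.

H_Earth/H_Titan ≈ 0.403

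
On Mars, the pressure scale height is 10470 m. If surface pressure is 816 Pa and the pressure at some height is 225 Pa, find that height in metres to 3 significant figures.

Invert the barometric formula: z = H ln(P₀/P).
P₀/P = 816/225 = 3.6267; ln(3.6267) = 1.2883.
z = 10470 × 1.2883 = 13489 m.

z ≈ 13500 m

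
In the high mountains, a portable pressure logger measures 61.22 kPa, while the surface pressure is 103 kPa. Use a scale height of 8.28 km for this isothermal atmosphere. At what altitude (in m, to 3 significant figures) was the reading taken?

z ≈ 4310 m

Invert the barometric formula: z = H ln(P₀/P).
P₀/P = 103/61.22 = 1.6825; ln(1.6825) = 0.52028.
z = 8280.0 × 0.52028 = 4307.9 m.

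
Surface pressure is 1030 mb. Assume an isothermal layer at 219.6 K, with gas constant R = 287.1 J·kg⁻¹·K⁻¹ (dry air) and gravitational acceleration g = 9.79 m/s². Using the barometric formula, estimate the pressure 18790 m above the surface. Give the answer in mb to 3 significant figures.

Scale height: H = RT/g = 287.1 × 219.6 / 9.79 = 6440.0 m.
Barometric formula: P = P₀ exp(−z/H).
z/H = 18790/6440.0 = 2.9177; exp(−2.9177) = 0.054058.
P = 1030 × 0.054058 = 55.680 mb.

P ≈ 55.7 mb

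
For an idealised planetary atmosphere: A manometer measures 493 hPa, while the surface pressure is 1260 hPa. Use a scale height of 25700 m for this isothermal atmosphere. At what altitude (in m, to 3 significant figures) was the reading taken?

Invert the barometric formula: z = H ln(P₀/P).
P₀/P = 1260/493 = 2.5558; ln(2.5558) = 0.93837.
z = 25700 × 0.93837 = 24116 m.

z ≈ 24100 m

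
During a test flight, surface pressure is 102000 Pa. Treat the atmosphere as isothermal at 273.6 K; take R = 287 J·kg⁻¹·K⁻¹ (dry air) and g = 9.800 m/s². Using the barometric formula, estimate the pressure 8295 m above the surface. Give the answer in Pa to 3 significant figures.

P ≈ 36200 Pa

Scale height: H = RT/g = 287 × 273.6 / 9.800 = 8012.6 m.
Barometric formula: P = P₀ exp(−z/H).
z/H = 8295.0/8012.6 = 1.0352; exp(−1.0352) = 0.35516.
P = 102000 × 0.35516 = 36226 Pa.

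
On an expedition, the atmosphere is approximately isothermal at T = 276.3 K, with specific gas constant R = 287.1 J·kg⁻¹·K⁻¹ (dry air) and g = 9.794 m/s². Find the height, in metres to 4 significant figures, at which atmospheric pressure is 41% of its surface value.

Scale height: H = RT/g = 287.1 × 276.3 / 9.794 = 8099.4 m.
Set P/P₀ = exp(−z/H) = 0.41, so z = −H ln(0.41).
−ln(0.41) = 0.89160; z = 8099.4 × 0.89160 = 7221.4 m.

z ≈ 7221 m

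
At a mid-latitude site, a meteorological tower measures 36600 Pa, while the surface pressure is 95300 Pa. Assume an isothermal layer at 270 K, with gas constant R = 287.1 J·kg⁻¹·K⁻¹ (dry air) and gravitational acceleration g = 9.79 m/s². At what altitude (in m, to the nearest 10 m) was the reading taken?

z ≈ 7580 m

Scale height: H = RT/g = 287.1 × 270 / 9.79 = 7918.0 m.
Invert the barometric formula: z = H ln(P₀/P).
P₀/P = 95300/36600 = 2.6038; ln(2.6038) = 0.95697.
z = 7918.0 × 0.95697 = 7577.3 m.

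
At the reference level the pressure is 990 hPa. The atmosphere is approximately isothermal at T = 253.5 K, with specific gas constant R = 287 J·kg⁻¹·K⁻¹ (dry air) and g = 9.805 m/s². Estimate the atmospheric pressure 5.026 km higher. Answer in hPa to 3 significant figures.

P ≈ 503 hPa

Scale height: H = RT/g = 287 × 253.5 / 9.805 = 7420.1 m.
Barometric formula: P = P₀ exp(−z/H).
z/H = 5026.0/7420.1 = 0.67735; exp(−0.67735) = 0.50796.
P = 990 × 0.50796 = 502.88 hPa.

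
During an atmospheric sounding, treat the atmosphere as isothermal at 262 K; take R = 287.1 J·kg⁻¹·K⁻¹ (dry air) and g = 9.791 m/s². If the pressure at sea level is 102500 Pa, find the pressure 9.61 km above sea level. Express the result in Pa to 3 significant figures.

P ≈ 29300 Pa

Scale height: H = RT/g = 287.1 × 262 / 9.791 = 7682.6 m.
Barometric formula: P = P₀ exp(−z/H).
z/H = 9610.0/7682.6 = 1.2509; exp(−1.2509) = 0.28625.
P = 102500 × 0.28625 = 29341 Pa.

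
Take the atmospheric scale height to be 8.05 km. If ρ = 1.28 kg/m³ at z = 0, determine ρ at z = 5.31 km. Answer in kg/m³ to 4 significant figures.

In an isothermal atmosphere, density decays like pressure: ρ = ρ₀ exp(−z/H).
z/H = 5310.0/8050.0 = 0.65963; exp(−0.65963) = 0.51704.
ρ = 1.28 × 0.51704 = 0.66181 kg/m³.

ρ ≈ 0.6618 kg/m³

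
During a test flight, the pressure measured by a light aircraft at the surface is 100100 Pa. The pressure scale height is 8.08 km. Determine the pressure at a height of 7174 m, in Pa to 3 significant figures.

Barometric formula: P = P₀ exp(−z/H).
z/H = 7174.0/8080.0 = 0.88787; exp(−0.88787) = 0.41153.
P = 100100 × 0.41153 = 41194 Pa.

P ≈ 41200 Pa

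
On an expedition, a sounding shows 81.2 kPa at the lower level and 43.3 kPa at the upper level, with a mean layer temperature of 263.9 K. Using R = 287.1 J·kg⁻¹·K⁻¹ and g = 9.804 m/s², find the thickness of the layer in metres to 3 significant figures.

Hypsometric equation: Δz = (R T̄/g) ln(P₁/P₂).
R T̄/g = 287.1 × 263.9 / 9.804 = 7728.0 m.
ln(81.2/43.3) = ln(1.8753) = 0.62877.
Δz = 7728.0 × 0.62877 = 4859.1 m.

Δz ≈ 4860 m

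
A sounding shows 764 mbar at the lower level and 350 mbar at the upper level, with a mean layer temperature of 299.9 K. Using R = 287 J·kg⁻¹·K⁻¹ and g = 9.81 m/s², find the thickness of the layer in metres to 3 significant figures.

Hypsometric equation: Δz = (R T̄/g) ln(P₁/P₂).
R T̄/g = 287 × 299.9 / 9.81 = 8773.8 m.
ln(764/350) = ln(2.1829) = 0.78065.
Δz = 8773.8 × 0.78065 = 6849.3 m.

Δz ≈ 6850 m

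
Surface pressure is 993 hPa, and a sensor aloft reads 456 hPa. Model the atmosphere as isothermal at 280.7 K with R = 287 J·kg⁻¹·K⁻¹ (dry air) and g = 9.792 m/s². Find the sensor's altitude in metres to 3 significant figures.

z ≈ 6400 m

Scale height: H = RT/g = 287 × 280.7 / 9.792 = 8227.2 m.
Invert the barometric formula: z = H ln(P₀/P).
P₀/P = 993/456 = 2.1776; ln(2.1776) = 0.77822.
z = 8227.2 × 0.77822 = 6402.6 m.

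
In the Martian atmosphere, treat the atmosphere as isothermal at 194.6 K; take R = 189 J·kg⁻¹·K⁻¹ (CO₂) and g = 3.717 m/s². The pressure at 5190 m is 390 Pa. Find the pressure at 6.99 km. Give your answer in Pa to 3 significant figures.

P ≈ 325 Pa

Scale height: H = RT/g = 189 × 194.6 / 3.717 = 9894.9 m.
Between two levels, P₂ = P₁ exp(−Δz/H) with Δz = z₂ − z₁.
Δz = 6990.0 − 5190.0 = 1800.0 m; Δz/H = 1800.0/9894.9 = 0.18191.
P₂ = 390 × exp(−0.18191) = 390 × 0.83368 = 325.14 Pa.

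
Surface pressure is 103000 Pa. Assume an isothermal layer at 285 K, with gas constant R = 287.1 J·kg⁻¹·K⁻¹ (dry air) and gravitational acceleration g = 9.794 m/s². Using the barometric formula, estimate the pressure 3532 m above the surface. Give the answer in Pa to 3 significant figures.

Scale height: H = RT/g = 287.1 × 285 / 9.794 = 8354.5 m.
Barometric formula: P = P₀ exp(−z/H).
z/H = 3532.0/8354.5 = 0.42277; exp(−0.42277) = 0.65523.
P = 103000 × 0.65523 = 67489 Pa.

P ≈ 67500 Pa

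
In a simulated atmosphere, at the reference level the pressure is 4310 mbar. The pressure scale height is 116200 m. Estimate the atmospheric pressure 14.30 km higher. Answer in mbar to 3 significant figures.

Barometric formula: P = P₀ exp(−z/H).
z/H = 14300/116200 = 0.12306; exp(−0.12306) = 0.88421.
P = 4310 × 0.88421 = 3810.9 mbar.

P ≈ 3810 mbar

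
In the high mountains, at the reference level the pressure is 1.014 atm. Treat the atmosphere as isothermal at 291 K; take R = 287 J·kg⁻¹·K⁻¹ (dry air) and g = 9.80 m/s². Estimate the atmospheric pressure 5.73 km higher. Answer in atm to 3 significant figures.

Scale height: H = RT/g = 287 × 291 / 9.80 = 8522.1 m.
Barometric formula: P = P₀ exp(−z/H).
z/H = 5730.0/8522.1 = 0.67237; exp(−0.67237) = 0.51050.
P = 1.014 × 0.51050 = 0.51765 atm.

P ≈ 0.518 atm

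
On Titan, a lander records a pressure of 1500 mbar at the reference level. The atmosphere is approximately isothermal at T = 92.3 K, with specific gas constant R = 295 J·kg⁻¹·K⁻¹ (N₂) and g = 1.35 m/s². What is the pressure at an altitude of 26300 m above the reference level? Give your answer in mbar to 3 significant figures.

P ≈ 407 mbar

Scale height: H = RT/g = 295 × 92.3 / 1.35 = 20169 m.
Barometric formula: P = P₀ exp(−z/H).
z/H = 26300/20169 = 1.3040; exp(−1.3040) = 0.27144.
P = 1500 × 0.27144 = 407.16 mbar.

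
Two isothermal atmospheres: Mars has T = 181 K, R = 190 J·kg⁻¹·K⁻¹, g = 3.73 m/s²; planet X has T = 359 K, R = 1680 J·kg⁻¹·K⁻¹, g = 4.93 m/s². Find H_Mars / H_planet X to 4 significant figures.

H_Mars/H_planet X ≈ 0.07536

H = RT/g for each body.
H_Mars = 190 × 181 / 3.73 = 9219.8 m.
H_planet X = 1680 × 359 / 4.93 = 122340 m.
H_Mars/H_planet X = 9219.8/122340 = 0.075362.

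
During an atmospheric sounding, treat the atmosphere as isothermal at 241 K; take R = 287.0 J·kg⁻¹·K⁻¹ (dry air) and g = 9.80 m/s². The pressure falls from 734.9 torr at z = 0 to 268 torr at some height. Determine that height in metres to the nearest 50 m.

Scale height: H = RT/g = 287.0 × 241 / 9.80 = 7057.9 m.
Invert the barometric formula: z = H ln(P₀/P).
P₀/P = 734.9/268 = 2.7422; ln(2.7422) = 1.0088.
z = 7057.9 × 1.0088 = 7120.0 m.

z ≈ 7100 m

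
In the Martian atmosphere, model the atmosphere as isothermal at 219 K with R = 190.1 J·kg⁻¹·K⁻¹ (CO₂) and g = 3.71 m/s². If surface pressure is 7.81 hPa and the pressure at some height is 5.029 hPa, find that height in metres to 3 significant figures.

Scale height: H = RT/g = 190.1 × 219 / 3.71 = 11222 m.
Invert the barometric formula: z = H ln(P₀/P).
P₀/P = 7.81/5.029 = 1.5530; ln(1.5530) = 0.44019.
z = 11222 × 0.44019 = 4939.8 m.

z ≈ 4940 m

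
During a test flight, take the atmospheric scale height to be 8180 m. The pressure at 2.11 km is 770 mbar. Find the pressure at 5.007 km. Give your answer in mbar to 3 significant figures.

P ≈ 540 mbar

Between two levels, P₂ = P₁ exp(−Δz/H) with Δz = z₂ − z₁.
Δz = 5007.0 − 2110.0 = 2897.0 m; Δz/H = 2897.0/8180.0 = 0.35416.
P₂ = 770 × exp(−0.35416) = 770 × 0.70176 = 540.36 mbar.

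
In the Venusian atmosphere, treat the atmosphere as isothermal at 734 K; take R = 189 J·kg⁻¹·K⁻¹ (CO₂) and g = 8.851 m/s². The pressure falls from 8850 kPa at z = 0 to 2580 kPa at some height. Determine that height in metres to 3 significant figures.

Scale height: H = RT/g = 189 × 734 / 8.851 = 15673 m.
Invert the barometric formula: z = H ln(P₀/P).
P₀/P = 8850/2580 = 3.4302; ln(3.4302) = 1.2326.
z = 15673 × 1.2326 = 19319 m.

z ≈ 19300 m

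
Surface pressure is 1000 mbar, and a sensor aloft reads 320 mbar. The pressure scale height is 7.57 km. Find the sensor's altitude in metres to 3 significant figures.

z ≈ 8630 m

Invert the barometric formula: z = H ln(P₀/P).
P₀/P = 1000/320 = 3.1250; ln(3.1250) = 1.1394.
z = 7570.0 × 1.1394 = 8625.3 m.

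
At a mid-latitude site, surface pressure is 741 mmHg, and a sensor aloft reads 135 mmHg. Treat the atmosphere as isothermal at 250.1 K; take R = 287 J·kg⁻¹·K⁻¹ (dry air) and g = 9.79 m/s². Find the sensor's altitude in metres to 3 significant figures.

Scale height: H = RT/g = 287 × 250.1 / 9.79 = 7331.8 m.
Invert the barometric formula: z = H ln(P₀/P).
P₀/P = 741/135 = 5.4889; ln(5.4889) = 1.7027.
z = 7331.8 × 1.7027 = 12484 m.

z ≈ 12500 m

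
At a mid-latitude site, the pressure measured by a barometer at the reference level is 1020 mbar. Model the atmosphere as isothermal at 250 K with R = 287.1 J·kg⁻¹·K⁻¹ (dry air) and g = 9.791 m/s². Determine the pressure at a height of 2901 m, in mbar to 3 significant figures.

Scale height: H = RT/g = 287.1 × 250 / 9.791 = 7330.7 m.
Barometric formula: P = P₀ exp(−z/H).
z/H = 2901.0/7330.7 = 0.39573; exp(−0.39573) = 0.67319.
P = 1020 × 0.67319 = 686.65 mbar.

P ≈ 687 mbar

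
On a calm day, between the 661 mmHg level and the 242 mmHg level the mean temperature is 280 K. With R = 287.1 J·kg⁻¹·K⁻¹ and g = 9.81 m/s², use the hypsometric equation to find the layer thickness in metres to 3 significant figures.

Hypsometric equation: Δz = (R T̄/g) ln(P₁/P₂).
R T̄/g = 287.1 × 280 / 9.81 = 8194.5 m.
ln(661/242) = ln(2.7314) = 1.0048.
Δz = 8194.5 × 1.0048 = 8233.8 m.

Δz ≈ 8230 m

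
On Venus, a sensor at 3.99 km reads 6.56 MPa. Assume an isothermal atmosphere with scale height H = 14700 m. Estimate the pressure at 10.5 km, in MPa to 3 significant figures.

Between two levels, P₂ = P₁ exp(−Δz/H) with Δz = z₂ − z₁.
Δz = 10500 − 3990.0 = 6510.0 m; Δz/H = 6510.0/14700 = 0.44286.
P₂ = 6.56 × exp(−0.44286) = 6.56 × 0.64220 = 4.2128 MPa.

P ≈ 4.21 MPa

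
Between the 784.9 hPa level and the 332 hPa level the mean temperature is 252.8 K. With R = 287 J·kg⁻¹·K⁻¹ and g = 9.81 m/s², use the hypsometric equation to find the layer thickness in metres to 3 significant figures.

Δz ≈ 6360 m

Hypsometric equation: Δz = (R T̄/g) ln(P₁/P₂).
R T̄/g = 287 × 252.8 / 9.81 = 7395.9 m.
ln(784.9/332) = ln(2.3642) = 0.86044.
Δz = 7395.9 × 0.86044 = 6363.7 m.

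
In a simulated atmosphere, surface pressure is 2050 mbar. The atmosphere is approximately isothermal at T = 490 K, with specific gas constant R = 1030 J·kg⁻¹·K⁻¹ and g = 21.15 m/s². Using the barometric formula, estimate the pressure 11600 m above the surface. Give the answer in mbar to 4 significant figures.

Scale height: H = RT/g = 1030 × 490 / 21.15 = 23863 m.
Barometric formula: P = P₀ exp(−z/H).
z/H = 11600/23863 = 0.48611; exp(−0.48611) = 0.61501.
P = 2050 × 0.61501 = 1260.8 mbar.

P ≈ 1261 mbar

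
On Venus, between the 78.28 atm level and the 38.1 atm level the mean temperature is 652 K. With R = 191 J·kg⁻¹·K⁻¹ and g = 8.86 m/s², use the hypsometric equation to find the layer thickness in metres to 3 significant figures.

Δz ≈ 10100 m

Hypsometric equation: Δz = (R T̄/g) ln(P₁/P₂).
R T̄/g = 191 × 652 / 8.86 = 14056 m.
ln(78.28/38.1) = ln(2.0546) = 0.72008.
Δz = 14056 × 0.72008 = 10121 m.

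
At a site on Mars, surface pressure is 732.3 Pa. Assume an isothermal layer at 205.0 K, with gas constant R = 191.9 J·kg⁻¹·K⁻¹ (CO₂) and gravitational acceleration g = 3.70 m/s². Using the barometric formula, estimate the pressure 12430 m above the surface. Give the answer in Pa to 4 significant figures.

Scale height: H = RT/g = 191.9 × 205.0 / 3.70 = 10632 m.
Barometric formula: P = P₀ exp(−z/H).
z/H = 12430/10632 = 1.1691; exp(−1.1691) = 0.31065.
P = 732.3 × 0.31065 = 227.49 Pa.

P ≈ 227.5 Pa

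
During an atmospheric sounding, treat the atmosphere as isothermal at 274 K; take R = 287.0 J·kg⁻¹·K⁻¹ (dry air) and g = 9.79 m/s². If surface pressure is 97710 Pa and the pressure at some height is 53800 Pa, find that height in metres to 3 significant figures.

z ≈ 4790 m

Scale height: H = RT/g = 287.0 × 274 / 9.79 = 8032.5 m.
Invert the barometric formula: z = H ln(P₀/P).
P₀/P = 97710/53800 = 1.8162; ln(1.8162) = 0.59675.
z = 8032.5 × 0.59675 = 4793.4 m.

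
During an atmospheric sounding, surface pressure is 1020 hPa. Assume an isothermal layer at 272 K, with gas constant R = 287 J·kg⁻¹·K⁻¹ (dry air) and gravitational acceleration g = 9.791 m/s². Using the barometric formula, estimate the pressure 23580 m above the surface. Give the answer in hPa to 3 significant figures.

Scale height: H = RT/g = 287 × 272 / 9.791 = 7973.0 m.
Barometric formula: P = P₀ exp(−z/H).
z/H = 23580/7973.0 = 2.9575; exp(−2.9575) = 0.051949.
P = 1020 × 0.051949 = 52.988 hPa.

P ≈ 53.0 hPa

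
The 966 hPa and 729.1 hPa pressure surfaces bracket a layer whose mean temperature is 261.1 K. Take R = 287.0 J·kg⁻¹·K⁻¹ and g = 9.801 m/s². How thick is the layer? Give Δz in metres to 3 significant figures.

Δz ≈ 2150 m

Hypsometric equation: Δz = (R T̄/g) ln(P₁/P₂).
R T̄/g = 287.0 × 261.1 / 9.801 = 7645.7 m.
ln(966/729.1) = ln(1.3249) = 0.28134.
Δz = 7645.7 × 0.28134 = 2151.0 m.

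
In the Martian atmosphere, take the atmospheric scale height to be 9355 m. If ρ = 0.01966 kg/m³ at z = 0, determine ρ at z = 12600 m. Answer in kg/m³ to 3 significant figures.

In an isothermal atmosphere, density decays like pressure: ρ = ρ₀ exp(−z/H).
z/H = 12600/9355.0 = 1.3469; exp(−1.3469) = 0.26005.
ρ = 0.01966 × 0.26005 = 0.0051126 kg/m³.

ρ ≈ 0.00511 kg/m³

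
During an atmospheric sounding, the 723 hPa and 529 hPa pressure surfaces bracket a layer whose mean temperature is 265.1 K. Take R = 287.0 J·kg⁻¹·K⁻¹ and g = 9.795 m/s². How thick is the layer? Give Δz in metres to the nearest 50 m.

Δz ≈ 2450 m

Hypsometric equation: Δz = (R T̄/g) ln(P₁/P₂).
R T̄/g = 287.0 × 265.1 / 9.795 = 7767.6 m.
ln(723/529) = ln(1.3667) = 0.31240.
Δz = 7767.6 × 0.31240 = 2426.6 m.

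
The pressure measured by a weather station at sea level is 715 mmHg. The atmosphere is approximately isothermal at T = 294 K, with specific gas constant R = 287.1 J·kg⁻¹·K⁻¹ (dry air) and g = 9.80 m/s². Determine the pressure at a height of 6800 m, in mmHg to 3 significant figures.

Scale height: H = RT/g = 287.1 × 294 / 9.80 = 8613.0 m.
Barometric formula: P = P₀ exp(−z/H).
z/H = 6800.0/8613.0 = 0.78950; exp(−0.78950) = 0.45407.
P = 715 × 0.45407 = 324.66 mmHg.

P ≈ 325 mmHg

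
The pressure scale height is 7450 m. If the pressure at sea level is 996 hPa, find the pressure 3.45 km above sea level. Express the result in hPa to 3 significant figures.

Barometric formula: P = P₀ exp(−z/H).
z/H = 3450.0/7450.0 = 0.46309; exp(−0.46309) = 0.62934.
P = 996 × 0.62934 = 626.82 hPa.

P ≈ 627 hPa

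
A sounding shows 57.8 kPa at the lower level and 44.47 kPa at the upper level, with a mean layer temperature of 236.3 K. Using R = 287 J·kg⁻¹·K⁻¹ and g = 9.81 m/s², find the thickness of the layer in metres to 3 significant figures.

Δz ≈ 1810 m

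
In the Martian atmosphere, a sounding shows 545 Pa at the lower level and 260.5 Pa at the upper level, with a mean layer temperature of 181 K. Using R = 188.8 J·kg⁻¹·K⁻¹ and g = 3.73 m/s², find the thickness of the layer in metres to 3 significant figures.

Δz ≈ 6760 m

Hypsometric equation: Δz = (R T̄/g) ln(P₁/P₂).
R T̄/g = 188.8 × 181 / 3.73 = 9161.6 m.
ln(545/260.5) = ln(2.0921) = 0.73817.
Δz = 9161.6 × 0.73817 = 6762.8 m.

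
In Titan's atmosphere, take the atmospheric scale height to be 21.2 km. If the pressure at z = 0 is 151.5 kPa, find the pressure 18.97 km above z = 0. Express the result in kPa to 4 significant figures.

Barometric formula: P = P₀ exp(−z/H).
z/H = 18970/21200 = 0.89481; exp(−0.89481) = 0.40869.
P = 151.5 × 0.40869 = 61.917 kPa.

P ≈ 61.92 kPa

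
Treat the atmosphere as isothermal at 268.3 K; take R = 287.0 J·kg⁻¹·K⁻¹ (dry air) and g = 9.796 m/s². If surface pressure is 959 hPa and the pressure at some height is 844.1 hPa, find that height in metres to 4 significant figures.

Scale height: H = RT/g = 287.0 × 268.3 / 9.796 = 7860.6 m.
Invert the barometric formula: z = H ln(P₀/P).
P₀/P = 959/844.1 = 1.1361; ln(1.1361) = 0.12760.
z = 7860.6 × 0.12760 = 1003.0 m.

z ≈ 1003 m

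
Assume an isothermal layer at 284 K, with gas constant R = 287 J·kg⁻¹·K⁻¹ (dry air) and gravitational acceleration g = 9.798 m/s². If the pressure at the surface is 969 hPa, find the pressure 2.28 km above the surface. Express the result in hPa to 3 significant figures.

Scale height: H = RT/g = 287 × 284 / 9.798 = 8318.8 m.
Barometric formula: P = P₀ exp(−z/H).
z/H = 2280.0/8318.8 = 0.27408; exp(−0.27408) = 0.76027.
P = 969 × 0.76027 = 736.70 hPa.

P ≈ 737 hPa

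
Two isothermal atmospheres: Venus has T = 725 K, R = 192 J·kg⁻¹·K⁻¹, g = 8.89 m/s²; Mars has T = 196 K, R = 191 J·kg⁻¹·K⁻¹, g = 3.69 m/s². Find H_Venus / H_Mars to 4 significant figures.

H_Venus/H_Mars ≈ 1.543

H = RT/g for each body.
H_Venus = 192 × 725 / 8.89 = 15658 m.
H_Mars = 191 × 196 / 3.69 = 10145 m.
H_Venus/H_Mars = 15658/10145 = 1.5434.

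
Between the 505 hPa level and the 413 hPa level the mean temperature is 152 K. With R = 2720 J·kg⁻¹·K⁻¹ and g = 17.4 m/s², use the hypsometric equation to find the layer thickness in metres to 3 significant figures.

Hypsometric equation: Δz = (R T̄/g) ln(P₁/P₂).
R T̄/g = 2720 × 152 / 17.4 = 23761 m.
ln(505/413) = ln(1.2228) = 0.20114.
Δz = 23761 × 0.20114 = 4779.3 m.

Δz ≈ 4780 m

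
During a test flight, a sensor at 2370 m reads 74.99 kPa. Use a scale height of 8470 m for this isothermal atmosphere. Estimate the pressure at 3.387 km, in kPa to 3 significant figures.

Between two levels, P₂ = P₁ exp(−Δz/H) with Δz = z₂ − z₁.
Δz = 3387.0 − 2370.0 = 1017.0 m; Δz/H = 1017.0/8470.0 = 0.12007.
P₂ = 74.99 × exp(−0.12007) = 74.99 × 0.88686 = 66.506 kPa.

P ≈ 66.5 kPa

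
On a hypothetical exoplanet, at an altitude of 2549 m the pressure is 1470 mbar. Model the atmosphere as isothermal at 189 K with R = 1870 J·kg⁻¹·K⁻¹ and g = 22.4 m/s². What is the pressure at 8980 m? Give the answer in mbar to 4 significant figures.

Scale height: H = RT/g = 1870 × 189 / 22.4 = 15778 m.
Between two levels, P₂ = P₁ exp(−Δz/H) with Δz = z₂ − z₁.
Δz = 8980.0 − 2549.0 = 6431.0 m; Δz/H = 6431.0/15778 = 0.40759.
P₂ = 1470 × exp(−0.40759) = 1470 × 0.66525 = 977.92 mbar.

P ≈ 977.9 mbar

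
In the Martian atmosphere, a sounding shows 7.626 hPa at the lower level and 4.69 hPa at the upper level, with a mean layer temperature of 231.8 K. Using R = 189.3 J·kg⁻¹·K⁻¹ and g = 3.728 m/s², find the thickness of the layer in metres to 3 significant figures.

Hypsometric equation: Δz = (R T̄/g) ln(P₁/P₂).
R T̄/g = 189.3 × 231.8 / 3.728 = 11770 m.
ln(7.626/4.69) = ln(1.6260) = 0.48612.
Δz = 11770 × 0.48612 = 5721.6 m.

Δz ≈ 5720 m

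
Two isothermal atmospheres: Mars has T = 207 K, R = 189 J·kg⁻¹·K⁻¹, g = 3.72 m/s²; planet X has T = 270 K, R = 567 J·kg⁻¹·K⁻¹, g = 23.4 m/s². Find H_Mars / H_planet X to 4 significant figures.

H_Mars/H_planet X ≈ 1.608

H = RT/g for each body.
H_Mars = 189 × 207 / 3.72 = 10517 m.
H_planet X = 567 × 270 / 23.4 = 6542.3 m.
H_Mars/H_planet X = 10517/6542.3 = 1.6075.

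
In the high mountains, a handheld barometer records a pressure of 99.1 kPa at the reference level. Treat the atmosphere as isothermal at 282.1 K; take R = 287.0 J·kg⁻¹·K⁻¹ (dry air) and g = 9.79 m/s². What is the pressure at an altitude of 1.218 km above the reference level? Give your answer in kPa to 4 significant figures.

P ≈ 85.53 kPa

Scale height: H = RT/g = 287.0 × 282.1 / 9.79 = 8269.9 m.
Barometric formula: P = P₀ exp(−z/H).
z/H = 1218.0/8269.9 = 0.14728; exp(−0.14728) = 0.86305.
P = 99.1 × 0.86305 = 85.528 kPa.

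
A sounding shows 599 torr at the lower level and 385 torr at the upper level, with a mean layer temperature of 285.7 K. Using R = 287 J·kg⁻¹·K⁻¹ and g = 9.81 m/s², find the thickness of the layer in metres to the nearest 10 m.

Δz ≈ 3690 m

Hypsometric equation: Δz = (R T̄/g) ln(P₁/P₂).
R T̄/g = 287 × 285.7 / 9.81 = 8358.4 m.
ln(599/385) = ln(1.5558) = 0.44199.
Δz = 8358.4 × 0.44199 = 3694.3 m.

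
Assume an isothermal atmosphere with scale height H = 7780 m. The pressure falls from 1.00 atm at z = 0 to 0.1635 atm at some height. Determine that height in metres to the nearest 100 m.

Invert the barometric formula: z = H ln(P₀/P).
P₀/P = 1.00/0.1635 = 6.1162; ln(6.1162) = 1.8109.
z = 7780.0 × 1.8109 = 14089 m.

z ≈ 14100 m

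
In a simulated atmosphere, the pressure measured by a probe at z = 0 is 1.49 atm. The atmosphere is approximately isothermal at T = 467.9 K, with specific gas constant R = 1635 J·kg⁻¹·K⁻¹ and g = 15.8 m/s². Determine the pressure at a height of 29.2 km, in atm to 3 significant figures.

Scale height: H = RT/g = 1635 × 467.9 / 15.8 = 48419 m.
Barometric formula: P = P₀ exp(−z/H).
z/H = 29200/48419 = 0.60307; exp(−0.60307) = 0.54713.
P = 1.49 × 0.54713 = 0.81522 atm.

P ≈ 0.815 atm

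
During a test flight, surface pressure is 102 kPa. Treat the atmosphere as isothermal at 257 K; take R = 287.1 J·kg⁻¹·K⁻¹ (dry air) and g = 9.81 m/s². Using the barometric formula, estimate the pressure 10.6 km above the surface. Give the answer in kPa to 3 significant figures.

Scale height: H = RT/g = 287.1 × 257 / 9.81 = 7521.4 m.
Barometric formula: P = P₀ exp(−z/H).
z/H = 10600/7521.4 = 1.4093; exp(−1.4093) = 0.24431.
P = 102 × 0.24431 = 24.920 kPa.

P ≈ 24.9 kPa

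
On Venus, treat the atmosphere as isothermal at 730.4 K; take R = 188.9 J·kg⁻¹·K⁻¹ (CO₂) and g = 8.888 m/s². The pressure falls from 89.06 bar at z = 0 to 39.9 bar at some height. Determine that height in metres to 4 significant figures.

z ≈ 12460 m

Scale height: H = RT/g = 188.9 × 730.4 / 8.888 = 15523 m.
Invert the barometric formula: z = H ln(P₀/P).
P₀/P = 89.06/39.9 = 2.2321; ln(2.2321) = 0.80294.
z = 15523 × 0.80294 = 12464 m.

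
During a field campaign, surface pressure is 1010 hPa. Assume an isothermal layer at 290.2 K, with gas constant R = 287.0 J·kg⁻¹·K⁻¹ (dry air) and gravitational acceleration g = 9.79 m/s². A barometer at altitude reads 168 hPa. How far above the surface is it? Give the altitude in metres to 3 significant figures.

Scale height: H = RT/g = 287.0 × 290.2 / 9.79 = 8507.4 m.
Invert the barometric formula: z = H ln(P₀/P).
P₀/P = 1010/168 = 6.0119; ln(6.0119) = 1.7937.
z = 8507.4 × 1.7937 = 15260 m.

z ≈ 15300 m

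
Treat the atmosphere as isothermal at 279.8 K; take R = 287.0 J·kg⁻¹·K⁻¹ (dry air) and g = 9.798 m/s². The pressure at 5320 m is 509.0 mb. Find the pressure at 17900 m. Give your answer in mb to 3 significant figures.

Scale height: H = RT/g = 287.0 × 279.8 / 9.798 = 8195.8 m.
Between two levels, P₂ = P₁ exp(−Δz/H) with Δz = z₂ − z₁.
Δz = 17900 − 5320.0 = 12580 m; Δz/H = 12580/8195.8 = 1.5349.
P₂ = 509.0 × exp(−1.5349) = 509.0 × 0.21548 = 109.68 mb.

P ≈ 110 mb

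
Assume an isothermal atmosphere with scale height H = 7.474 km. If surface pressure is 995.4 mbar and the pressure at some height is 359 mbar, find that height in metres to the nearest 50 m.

z ≈ 7600 m

Invert the barometric formula: z = H ln(P₀/P).
P₀/P = 995.4/359 = 2.7727; ln(2.7727) = 1.0198.
z = 7474.0 × 1.0198 = 7622.0 m.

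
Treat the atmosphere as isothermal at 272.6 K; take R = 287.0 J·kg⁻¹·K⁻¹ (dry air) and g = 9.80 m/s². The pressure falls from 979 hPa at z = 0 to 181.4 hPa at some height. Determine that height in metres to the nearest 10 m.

z ≈ 13460 m

Scale height: H = RT/g = 287.0 × 272.6 / 9.80 = 7983.3 m.
Invert the barometric formula: z = H ln(P₀/P).
P₀/P = 979/181.4 = 5.3969; ln(5.3969) = 1.6858.
z = 7983.3 × 1.6858 = 13458 m.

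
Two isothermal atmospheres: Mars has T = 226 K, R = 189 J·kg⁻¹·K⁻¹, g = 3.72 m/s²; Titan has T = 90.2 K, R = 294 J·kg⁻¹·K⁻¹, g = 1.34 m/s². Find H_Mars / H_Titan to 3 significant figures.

H_Mars/H_Titan ≈ 0.580

H = RT/g for each body.
H_Mars = 189 × 226 / 3.72 = 11482 m.
H_Titan = 294 × 90.2 / 1.34 = 19790 m.
H_Mars/H_Titan = 11482/19790 = 0.58019.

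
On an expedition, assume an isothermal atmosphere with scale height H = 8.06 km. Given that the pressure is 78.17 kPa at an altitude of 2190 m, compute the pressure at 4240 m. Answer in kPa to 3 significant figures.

P ≈ 60.6 kPa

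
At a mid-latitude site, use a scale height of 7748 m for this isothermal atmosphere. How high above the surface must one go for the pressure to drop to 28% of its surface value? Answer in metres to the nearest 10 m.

Set P/P₀ = exp(−z/H) = 0.28, so z = −H ln(0.28).
−ln(0.28) = 1.2730; z = 7748.0 × 1.2730 = 9863.2 m.

z ≈ 9860 m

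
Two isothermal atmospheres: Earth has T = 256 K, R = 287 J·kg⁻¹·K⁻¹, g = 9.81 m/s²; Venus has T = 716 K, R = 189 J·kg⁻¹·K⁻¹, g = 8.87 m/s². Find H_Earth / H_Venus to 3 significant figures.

H_Earth/H_Venus ≈ 0.491

H = RT/g for each body.
H_Earth = 287 × 256 / 9.81 = 7489.5 m.
H_Venus = 189 × 716 / 8.87 = 15256 m.
H_Earth/H_Venus = 7489.5/15256 = 0.49092.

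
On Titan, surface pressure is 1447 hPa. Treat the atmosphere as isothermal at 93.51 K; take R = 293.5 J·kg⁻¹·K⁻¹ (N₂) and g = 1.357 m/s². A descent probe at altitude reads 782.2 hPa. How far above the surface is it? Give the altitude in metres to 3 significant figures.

z ≈ 12400 m

Scale height: H = RT/g = 293.5 × 93.51 / 1.357 = 20225 m.
Invert the barometric formula: z = H ln(P₀/P).
P₀/P = 1447/782.2 = 1.8499; ln(1.8499) = 0.61513.
z = 20225 × 0.61513 = 12441 m.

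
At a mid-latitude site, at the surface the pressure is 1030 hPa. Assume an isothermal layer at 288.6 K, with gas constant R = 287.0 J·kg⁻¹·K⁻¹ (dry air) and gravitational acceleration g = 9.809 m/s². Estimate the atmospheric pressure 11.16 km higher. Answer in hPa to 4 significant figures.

Scale height: H = RT/g = 287.0 × 288.6 / 9.809 = 8444.1 m.
Barometric formula: P = P₀ exp(−z/H).
z/H = 11160/8444.1 = 1.3216; exp(−1.3216) = 0.26671.
P = 1030 × 0.26671 = 274.71 hPa.

P ≈ 274.7 hPa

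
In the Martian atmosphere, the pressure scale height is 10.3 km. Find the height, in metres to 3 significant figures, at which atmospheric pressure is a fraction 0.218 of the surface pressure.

Set P/P₀ = exp(−z/H) = 0.218, so z = −H ln(0.218).
−ln(0.218) = 1.5233; z = 10300 × 1.5233 = 15690 m.

z ≈ 15700 m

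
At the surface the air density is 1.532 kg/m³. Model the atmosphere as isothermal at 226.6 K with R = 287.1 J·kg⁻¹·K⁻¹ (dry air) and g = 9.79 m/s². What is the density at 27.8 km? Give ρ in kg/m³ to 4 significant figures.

Scale height: H = RT/g = 287.1 × 226.6 / 9.79 = 6645.2 m.
In an isothermal atmosphere, density decays like pressure: ρ = ρ₀ exp(−z/H).
z/H = 27800/6645.2 = 4.1835; exp(−4.1835) = 0.015245.
ρ = 1.532 × 0.015245 = 0.023355 kg/m³.

ρ ≈ 0.02336 kg/m³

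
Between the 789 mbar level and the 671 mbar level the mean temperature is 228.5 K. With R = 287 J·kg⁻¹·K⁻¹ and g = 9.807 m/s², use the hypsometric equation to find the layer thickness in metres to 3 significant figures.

Δz ≈ 1080 m

Hypsometric equation: Δz = (R T̄/g) ln(P₁/P₂).
R T̄/g = 287 × 228.5 / 9.807 = 6687.0 m.
ln(789/671) = ln(1.1759) = 0.16203.
Δz = 6687.0 × 0.16203 = 1083.5 m.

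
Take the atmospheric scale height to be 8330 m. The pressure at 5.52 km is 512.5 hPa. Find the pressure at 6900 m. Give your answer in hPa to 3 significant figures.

Between two levels, P₂ = P₁ exp(−Δz/H) with Δz = z₂ − z₁.
Δz = 6900.0 − 5520.0 = 1380.0 m; Δz/H = 1380.0/8330.0 = 0.16567.
P₂ = 512.5 × exp(−0.16567) = 512.5 × 0.84733 = 434.26 hPa.

P ≈ 434 hPa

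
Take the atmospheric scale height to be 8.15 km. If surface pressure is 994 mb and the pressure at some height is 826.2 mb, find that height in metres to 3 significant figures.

z ≈ 1510 m

Invert the barometric formula: z = H ln(P₀/P).
P₀/P = 994/826.2 = 1.2031; ln(1.2031) = 0.18490.
z = 8150.0 × 0.18490 = 1506.9 m.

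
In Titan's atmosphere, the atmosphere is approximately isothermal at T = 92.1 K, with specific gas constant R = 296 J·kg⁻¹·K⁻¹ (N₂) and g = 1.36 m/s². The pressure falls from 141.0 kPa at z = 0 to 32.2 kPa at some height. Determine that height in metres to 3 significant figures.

Scale height: H = RT/g = 296 × 92.1 / 1.36 = 20045 m.
Invert the barometric formula: z = H ln(P₀/P).
P₀/P = 141.0/32.2 = 4.3789; ln(4.3789) = 1.4768.
z = 20045 × 1.4768 = 29602 m.

z ≈ 29600 m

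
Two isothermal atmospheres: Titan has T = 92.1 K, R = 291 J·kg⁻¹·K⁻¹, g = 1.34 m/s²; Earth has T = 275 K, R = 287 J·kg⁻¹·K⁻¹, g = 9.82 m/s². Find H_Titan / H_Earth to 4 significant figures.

H = RT/g for each body.
H_Titan = 291 × 92.1 / 1.34 = 20001 m.
H_Earth = 287 × 275 / 9.82 = 8037.2 m.
H_Titan/H_Earth = 20001/8037.2 = 2.4886.

H_Titan/H_Earth ≈ 2.489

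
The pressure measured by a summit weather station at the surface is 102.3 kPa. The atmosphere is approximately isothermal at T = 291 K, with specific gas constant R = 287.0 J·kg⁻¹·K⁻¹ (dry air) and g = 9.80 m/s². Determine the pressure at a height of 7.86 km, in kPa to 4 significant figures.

Scale height: H = RT/g = 287.0 × 291 / 9.80 = 8522.1 m.
Barometric formula: P = P₀ exp(−z/H).
z/H = 7860.0/8522.1 = 0.92231; exp(−0.92231) = 0.39760.
P = 102.3 × 0.39760 = 40.674 kPa.

P ≈ 40.67 kPa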